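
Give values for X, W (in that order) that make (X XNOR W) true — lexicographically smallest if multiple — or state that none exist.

X=0, W=0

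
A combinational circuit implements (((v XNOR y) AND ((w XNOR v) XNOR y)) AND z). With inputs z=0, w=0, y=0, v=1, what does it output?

Substituting: (((1 XNOR 0) AND ((0 XNOR 1) XNOR 0)) AND 0)
= 0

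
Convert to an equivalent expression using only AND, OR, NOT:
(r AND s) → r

NOT (r AND s) OR r
(Implication elimination: A → B = NOT A OR B)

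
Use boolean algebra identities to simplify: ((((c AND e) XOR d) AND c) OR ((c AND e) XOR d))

By absorption (E OR (E AND v) = E):
= ((c AND e) XOR d)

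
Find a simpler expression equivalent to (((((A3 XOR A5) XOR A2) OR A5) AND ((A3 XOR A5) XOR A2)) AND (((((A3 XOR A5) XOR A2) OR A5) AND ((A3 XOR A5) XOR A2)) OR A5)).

By absorption (E AND (E OR v) = E) then absorption (E AND (E OR v) = E):
= ((A3 XOR A5) XOR A2)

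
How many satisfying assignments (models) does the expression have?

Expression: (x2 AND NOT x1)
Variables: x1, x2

Satisfying assignments: (0,1)
Count: 1 out of 4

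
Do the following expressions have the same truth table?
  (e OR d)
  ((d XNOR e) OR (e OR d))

No. Counterexample: with e=0, d=0, Expression 1 = 0 but Expression 2 = 1.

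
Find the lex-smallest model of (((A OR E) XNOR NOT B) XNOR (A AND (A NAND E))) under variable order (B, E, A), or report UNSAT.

B=0, E=0, A=0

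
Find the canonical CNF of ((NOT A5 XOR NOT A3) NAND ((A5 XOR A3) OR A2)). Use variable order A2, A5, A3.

(A2 OR A5 OR NOT A3) AND (A2 OR NOT A5 OR A3) AND (NOT A2 OR A5 OR NOT A3) AND (NOT A2 OR NOT A5 OR A3)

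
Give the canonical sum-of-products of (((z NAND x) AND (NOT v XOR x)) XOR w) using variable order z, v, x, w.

Σm(0, 3, 5, 6, 8, 11, 13, 15) = (NOT z AND NOT v AND NOT x AND NOT w) OR (NOT z AND NOT v AND x AND w) OR (NOT z AND v AND NOT x AND w) OR (NOT z AND v AND x AND NOT w) OR (z AND NOT v AND NOT x AND NOT w) OR (z AND NOT v AND x AND w) OR (z AND v AND NOT x AND w) OR (z AND v AND x AND w)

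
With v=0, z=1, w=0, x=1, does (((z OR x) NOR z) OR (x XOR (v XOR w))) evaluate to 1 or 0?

Substituting: (((1 OR 1) NOR 1) OR (1 XOR (0 XOR 0)))
= 1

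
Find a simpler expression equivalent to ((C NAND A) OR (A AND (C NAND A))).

By absorption (E OR (E AND v) = E):
= (C NAND A)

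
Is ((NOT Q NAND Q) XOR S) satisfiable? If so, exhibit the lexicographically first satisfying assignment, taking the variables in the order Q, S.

Q=0, S=0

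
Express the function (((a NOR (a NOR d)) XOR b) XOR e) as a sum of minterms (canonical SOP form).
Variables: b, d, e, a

Σm(2, 3, 4, 7, 8, 9, 13, 14) = (NOT b AND NOT d AND e AND NOT a) OR (NOT b AND NOT d AND e AND a) OR (NOT b AND d AND NOT e AND NOT a) OR (NOT b AND d AND e AND a) OR (b AND NOT d AND NOT e AND NOT a) OR (b AND NOT d AND NOT e AND a) OR (b AND d AND NOT e AND a) OR (b AND d AND e AND NOT a)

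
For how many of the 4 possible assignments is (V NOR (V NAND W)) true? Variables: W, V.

No assignment satisfies the expression.
Count: 0 out of 4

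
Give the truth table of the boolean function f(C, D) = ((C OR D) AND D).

C | D | Output
--------------
0 | 0 | 0
0 | 1 | 1
1 | 0 | 0
1 | 1 | 1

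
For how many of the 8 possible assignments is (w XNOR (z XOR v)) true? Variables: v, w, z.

Satisfying assignments: (0,0,0), (0,1,1), (1,0,1), (1,1,0)
Count: 4 out of 8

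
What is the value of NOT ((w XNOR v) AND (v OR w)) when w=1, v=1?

Substituting: NOT ((1 XNOR 1) AND (1 OR 1))
= 0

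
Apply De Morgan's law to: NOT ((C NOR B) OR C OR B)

NOT (C NOR B) AND NOT C AND NOT B
De Morgan's: NOT(OR of terms) = AND of negations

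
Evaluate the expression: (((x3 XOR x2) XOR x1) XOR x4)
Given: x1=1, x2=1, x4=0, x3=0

Substituting: (((0 XOR 1) XOR 1) XOR 0)
= 0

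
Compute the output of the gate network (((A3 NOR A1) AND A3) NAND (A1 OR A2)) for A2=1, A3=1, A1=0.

Substituting: (((1 NOR 0) AND 1) NAND (0 OR 1))
= 1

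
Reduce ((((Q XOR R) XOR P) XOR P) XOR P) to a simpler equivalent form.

By XOR self-cancellation ((E XOR v) XOR v = E):
= ((Q XOR R) XOR P)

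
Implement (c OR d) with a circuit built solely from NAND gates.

((c NAND c) NAND (d NAND d))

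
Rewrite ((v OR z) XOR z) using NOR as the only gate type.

((((((v NOR z) NOR (v NOR z)) NOR z) NOR (((v NOR z) NOR (v NOR z)) NOR z)) NOR ((((v NOR z) NOR (v NOR z)) NOR z) NOR (((v NOR z) NOR (v NOR z)) NOR z))) NOR ((((((v NOR z) NOR (v NOR z)) NOR ((v NOR z) NOR (v NOR z))) NOR (z NOR z)) NOR ((((v NOR z) NOR (v NOR z)) NOR ((v NOR z) NOR (v NOR z))) NOR (z NOR z))) NOR (((((v NOR z) NOR (v NOR z)) NOR ((v NOR z) NOR (v NOR z))) NOR (z NOR z)) NOR ((((v NOR z) NOR (v NOR z)) NOR ((v NOR z) NOR (v NOR z))) NOR (z NOR z)))))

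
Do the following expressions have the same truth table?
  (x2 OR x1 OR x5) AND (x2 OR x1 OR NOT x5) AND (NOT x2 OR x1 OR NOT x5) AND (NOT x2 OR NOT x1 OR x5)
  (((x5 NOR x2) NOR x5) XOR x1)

Yes, they are equivalent — the two output columns agree on all 8 assignments:
x2 | x1 | x5 | Expression 1 | Expression 2
------------------------------------------
0 | 0 | 0 | 0 | 0
0 | 0 | 1 | 0 | 0
0 | 1 | 0 | 1 | 1
0 | 1 | 1 | 1 | 1
1 | 0 | 0 | 1 | 1
1 | 0 | 1 | 0 | 0
1 | 1 | 0 | 0 | 0
1 | 1 | 1 | 1 | 1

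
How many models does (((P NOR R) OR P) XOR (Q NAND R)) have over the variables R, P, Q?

Satisfying assignments: (1,0,0), (1,1,1)
Count: 2 out of 8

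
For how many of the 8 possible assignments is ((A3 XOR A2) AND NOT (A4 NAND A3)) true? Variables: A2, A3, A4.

Satisfying assignments: (0,1,1)
Count: 1 out of 8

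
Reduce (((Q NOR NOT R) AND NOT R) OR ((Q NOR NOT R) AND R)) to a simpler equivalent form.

By distribution ((E AND v) OR (E AND NOT v) = E):
= (Q NOR NOT R)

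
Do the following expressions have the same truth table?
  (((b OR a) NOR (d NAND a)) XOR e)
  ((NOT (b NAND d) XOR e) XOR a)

No. Counterexample: with e=0, d=0, a=1, b=0, Expression 1 = 0 but Expression 2 = 1.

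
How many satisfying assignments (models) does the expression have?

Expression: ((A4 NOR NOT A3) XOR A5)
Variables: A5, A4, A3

Satisfying assignments: (0,0,1), (1,0,0), (1,1,0), (1,1,1)
Count: 4 out of 8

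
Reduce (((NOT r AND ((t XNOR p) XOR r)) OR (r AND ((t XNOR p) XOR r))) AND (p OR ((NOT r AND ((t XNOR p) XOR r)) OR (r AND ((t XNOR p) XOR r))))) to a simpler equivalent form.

By absorption (E AND (E OR v) = E) then distribution ((E AND v) OR (E AND NOT v) = E):
= ((t XNOR p) XOR r)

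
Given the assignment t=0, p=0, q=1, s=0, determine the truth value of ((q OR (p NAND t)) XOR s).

Substituting: ((1 OR (0 NAND 0)) XOR 0)
= 1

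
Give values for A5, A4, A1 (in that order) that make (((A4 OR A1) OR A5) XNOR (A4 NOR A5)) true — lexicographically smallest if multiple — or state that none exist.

A5=0, A4=0, A1=1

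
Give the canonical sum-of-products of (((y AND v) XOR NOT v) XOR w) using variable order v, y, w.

Σm(0, 2, 5, 6) = (NOT v AND NOT y AND NOT w) OR (NOT v AND y AND NOT w) OR (v AND NOT y AND w) OR (v AND y AND NOT w)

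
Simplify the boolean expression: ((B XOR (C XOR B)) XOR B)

By XOR self-cancellation ((E XOR v) XOR v = E):
= (C XOR B)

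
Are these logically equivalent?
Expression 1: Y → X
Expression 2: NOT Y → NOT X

No, Inverse is not equivalent to original (counterexample: Y=0, W=0, X=1)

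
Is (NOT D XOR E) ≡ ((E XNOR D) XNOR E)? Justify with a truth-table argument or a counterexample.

No. Counterexample: with D=0, E=0, Expression 1 = 1 but Expression 2 = 0.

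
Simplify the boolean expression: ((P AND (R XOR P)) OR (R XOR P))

By absorption (E OR (E AND v) = E):
= (R XOR P)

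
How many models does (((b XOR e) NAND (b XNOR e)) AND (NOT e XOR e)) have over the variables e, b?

Satisfying assignments: (0,0), (0,1), (1,0), (1,1)
Count: 4 out of 4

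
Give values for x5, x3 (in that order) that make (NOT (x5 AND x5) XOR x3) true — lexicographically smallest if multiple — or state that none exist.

x5=0, x3=0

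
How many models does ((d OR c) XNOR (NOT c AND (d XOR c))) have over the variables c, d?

Satisfying assignments: (0,0), (0,1)
Count: 2 out of 4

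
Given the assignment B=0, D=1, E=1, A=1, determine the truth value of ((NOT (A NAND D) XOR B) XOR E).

Substituting: ((NOT (1 NAND 1) XOR 0) XOR 1)
= 0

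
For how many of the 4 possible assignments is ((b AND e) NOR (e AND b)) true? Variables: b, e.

Satisfying assignments: (0,0), (0,1), (1,0)
Count: 3 out of 4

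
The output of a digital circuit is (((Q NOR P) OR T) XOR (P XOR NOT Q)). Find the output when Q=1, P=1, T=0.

Substituting: (((1 NOR 1) OR 0) XOR (1 XOR NOT 1))
= 1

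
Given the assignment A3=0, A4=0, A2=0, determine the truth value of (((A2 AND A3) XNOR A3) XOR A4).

Substituting: (((0 AND 0) XNOR 0) XOR 0)
= 1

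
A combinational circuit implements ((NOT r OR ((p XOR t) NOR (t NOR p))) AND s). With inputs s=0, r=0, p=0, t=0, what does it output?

Substituting: ((NOT 0 OR ((0 XOR 0) NOR (0 NOR 0))) AND 0)
= 0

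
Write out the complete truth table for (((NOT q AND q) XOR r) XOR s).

r | s | q | Output
------------------
0 | 0 | 0 | 0
0 | 0 | 1 | 0
0 | 1 | 0 | 1
0 | 1 | 1 | 1
1 | 0 | 0 | 1
1 | 0 | 1 | 1
1 | 1 | 0 | 0
1 | 1 | 1 | 0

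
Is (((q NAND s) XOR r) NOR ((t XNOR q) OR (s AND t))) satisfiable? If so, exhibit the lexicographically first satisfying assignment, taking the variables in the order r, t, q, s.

r=0, t=0, q=1, s=1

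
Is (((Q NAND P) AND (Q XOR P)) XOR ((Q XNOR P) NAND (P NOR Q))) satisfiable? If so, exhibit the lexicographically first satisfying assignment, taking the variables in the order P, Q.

P=1, Q=1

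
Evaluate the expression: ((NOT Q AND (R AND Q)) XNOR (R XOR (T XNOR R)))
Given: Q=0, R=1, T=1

Substituting: ((NOT 0 AND (1 AND 0)) XNOR (1 XOR (1 XNOR 1)))
= 1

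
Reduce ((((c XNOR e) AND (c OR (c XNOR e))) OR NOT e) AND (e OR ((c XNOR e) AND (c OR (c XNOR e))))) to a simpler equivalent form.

By distribution ((E OR v) AND (E OR NOT v) = E) then absorption (E AND (E OR v) = E):
= (c XNOR e)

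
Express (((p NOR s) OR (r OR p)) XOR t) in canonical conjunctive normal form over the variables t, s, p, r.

(t OR NOT s OR p OR r) AND (NOT t OR s OR p OR r) AND (NOT t OR s OR p OR NOT r) AND (NOT t OR s OR NOT p OR r) AND (NOT t OR s OR NOT p OR NOT r) AND (NOT t OR NOT s OR p OR NOT r) AND (NOT t OR NOT s OR NOT p OR r) AND (NOT t OR NOT s OR NOT p OR NOT r)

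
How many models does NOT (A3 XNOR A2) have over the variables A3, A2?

Satisfying assignments: (0,1), (1,0)
Count: 2 out of 4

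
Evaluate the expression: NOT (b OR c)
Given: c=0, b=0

Substituting: NOT (0 OR 0)
= 1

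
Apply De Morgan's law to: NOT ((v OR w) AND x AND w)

NOT (v OR w) OR NOT x OR NOT w
De Morgan's: NOT(AND of terms) = OR of negations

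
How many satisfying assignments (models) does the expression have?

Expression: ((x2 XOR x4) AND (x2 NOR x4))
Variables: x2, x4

No assignment satisfies the expression.
Count: 0 out of 4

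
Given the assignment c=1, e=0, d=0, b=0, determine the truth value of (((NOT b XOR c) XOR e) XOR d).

Substituting: (((NOT 0 XOR 1) XOR 0) XOR 0)
= 0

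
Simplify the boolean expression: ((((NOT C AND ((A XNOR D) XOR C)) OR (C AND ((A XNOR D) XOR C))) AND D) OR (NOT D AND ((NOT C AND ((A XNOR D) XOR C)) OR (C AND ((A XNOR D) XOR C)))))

By distribution ((E AND v) OR (E AND NOT v) = E) then distribution ((E AND v) OR (E AND NOT v) = E):
= ((A XNOR D) XOR C)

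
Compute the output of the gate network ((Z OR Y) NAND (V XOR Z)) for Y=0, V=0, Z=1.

Substituting: ((1 OR 0) NAND (0 XOR 1))
= 0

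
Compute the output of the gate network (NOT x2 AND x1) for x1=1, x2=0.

Substituting: (NOT 0 AND 1)
= 1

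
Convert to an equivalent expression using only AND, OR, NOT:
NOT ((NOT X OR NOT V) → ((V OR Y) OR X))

(NOT X OR NOT V) AND NOT ((V OR Y) OR X)
(Negated implication: NOT(A → B) = A AND NOT B)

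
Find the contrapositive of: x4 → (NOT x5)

Contrapositive: x5 → NOT x4
Note: A statement and its contrapositive are logically equivalent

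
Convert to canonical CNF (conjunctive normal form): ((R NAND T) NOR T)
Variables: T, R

(T OR R) AND (T OR NOT R) AND (NOT T OR R) AND (NOT T OR NOT R)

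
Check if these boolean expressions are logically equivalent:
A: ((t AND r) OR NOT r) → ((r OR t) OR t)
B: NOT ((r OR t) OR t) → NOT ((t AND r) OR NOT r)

Yes, Contrapositive is always equivalent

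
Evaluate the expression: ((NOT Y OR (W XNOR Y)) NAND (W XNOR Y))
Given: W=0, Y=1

Substituting: ((NOT 1 OR (0 XNOR 1)) NAND (0 XNOR 1))
= 1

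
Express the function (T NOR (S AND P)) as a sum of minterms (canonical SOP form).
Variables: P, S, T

Σm(0, 2, 4) = (NOT P AND NOT S AND NOT T) OR (NOT P AND S AND NOT T) OR (P AND NOT S AND NOT T)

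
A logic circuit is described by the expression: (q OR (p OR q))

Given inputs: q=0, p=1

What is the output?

Substituting: (0 OR (1 OR 0))
= 1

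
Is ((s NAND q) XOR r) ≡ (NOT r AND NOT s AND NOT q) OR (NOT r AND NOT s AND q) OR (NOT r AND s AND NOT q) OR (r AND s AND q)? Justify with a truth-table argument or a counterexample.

Yes, they are equivalent — the two output columns agree on all 8 assignments:
r | s | q | Expression 1 | Expression 2
---------------------------------------
0 | 0 | 0 | 1 | 1
0 | 0 | 1 | 1 | 1
0 | 1 | 0 | 1 | 1
0 | 1 | 1 | 0 | 0
1 | 0 | 0 | 0 | 0
1 | 0 | 1 | 0 | 0
1 | 1 | 0 | 0 | 0
1 | 1 | 1 | 1 | 1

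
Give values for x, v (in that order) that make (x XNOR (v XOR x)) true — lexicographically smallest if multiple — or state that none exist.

x=0, v=0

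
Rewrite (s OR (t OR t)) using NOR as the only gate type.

((s NOR ((t NOR t) NOR (t NOR t))) NOR (s NOR ((t NOR t) NOR (t NOR t))))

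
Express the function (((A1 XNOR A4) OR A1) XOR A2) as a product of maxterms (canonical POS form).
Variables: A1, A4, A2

ΠM(1, 2, 5, 7) = (A1 OR A4 OR NOT A2) AND (A1 OR NOT A4 OR A2) AND (NOT A1 OR A4 OR NOT A2) AND (NOT A1 OR NOT A4 OR NOT A2)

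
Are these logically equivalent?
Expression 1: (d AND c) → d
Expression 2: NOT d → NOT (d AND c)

Yes, Contrapositive is always equivalent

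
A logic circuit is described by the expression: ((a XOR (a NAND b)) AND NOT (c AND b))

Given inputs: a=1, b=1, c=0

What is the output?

Substituting: ((1 XOR (1 NAND 1)) AND NOT (0 AND 1))
= 1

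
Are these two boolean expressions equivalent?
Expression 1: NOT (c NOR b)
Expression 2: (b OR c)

Yes, they are equivalent — the two output columns agree on all 4 assignments:
b | c | Expression 1 | Expression 2
-----------------------------------
0 | 0 | 0 | 0
0 | 1 | 1 | 1
1 | 0 | 1 | 1
1 | 1 | 1 | 1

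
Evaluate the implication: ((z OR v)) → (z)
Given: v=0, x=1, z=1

Antecedent ((z OR v)) = 1; consequent (z) = 1.
1 → 1 = 1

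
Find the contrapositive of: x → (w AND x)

Contrapositive: NOT (w AND x) → NOT x
Note: A statement and its contrapositive are logically equivalent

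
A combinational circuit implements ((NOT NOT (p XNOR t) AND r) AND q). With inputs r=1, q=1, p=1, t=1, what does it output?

Substituting: ((NOT NOT (1 XNOR 1) AND 1) AND 1)
= 1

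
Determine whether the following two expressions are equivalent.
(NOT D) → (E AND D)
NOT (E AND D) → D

Yes, Contrapositive is always equivalent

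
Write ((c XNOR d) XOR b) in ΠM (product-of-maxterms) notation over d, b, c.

ΠM(1, 2, 4, 7) = (d OR b OR NOT c) AND (d OR NOT b OR c) AND (NOT d OR b OR c) AND (NOT d OR NOT b OR NOT c)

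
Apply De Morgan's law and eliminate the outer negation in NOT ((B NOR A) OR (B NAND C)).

NOT (B NOR A) AND NOT (B NAND C)
De Morgan's: NOT(OR of terms) = AND of negations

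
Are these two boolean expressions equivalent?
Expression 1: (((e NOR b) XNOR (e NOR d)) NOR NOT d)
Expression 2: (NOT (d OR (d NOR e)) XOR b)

No. Counterexample: with b=0, d=0, e=1, Expression 1 = 0 but Expression 2 = 1.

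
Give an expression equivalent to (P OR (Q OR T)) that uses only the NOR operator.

((P NOR ((Q NOR T) NOR (Q NOR T))) NOR (P NOR ((Q NOR T) NOR (Q NOR T))))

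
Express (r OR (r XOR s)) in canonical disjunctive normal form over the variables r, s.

(NOT r AND s) OR (r AND NOT s) OR (r AND s)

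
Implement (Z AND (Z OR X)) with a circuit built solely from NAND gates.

((Z NAND ((Z NAND Z) NAND (X NAND X))) NAND (Z NAND ((Z NAND Z) NAND (X NAND X))))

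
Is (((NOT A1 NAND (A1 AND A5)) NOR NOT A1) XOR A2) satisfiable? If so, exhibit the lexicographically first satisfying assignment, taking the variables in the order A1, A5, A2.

A1=0, A5=0, A2=1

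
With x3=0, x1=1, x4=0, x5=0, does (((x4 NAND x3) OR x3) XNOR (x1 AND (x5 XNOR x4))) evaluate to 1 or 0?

Substituting: (((0 NAND 0) OR 0) XNOR (1 AND (0 XNOR 0)))
= 1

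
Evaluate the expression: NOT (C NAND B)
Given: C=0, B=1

Substituting: NOT (0 NAND 1)
= 0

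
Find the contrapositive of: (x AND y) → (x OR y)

Contrapositive: NOT (x OR y) → NOT (x AND y)
Note: A statement and its contrapositive are logically equivalent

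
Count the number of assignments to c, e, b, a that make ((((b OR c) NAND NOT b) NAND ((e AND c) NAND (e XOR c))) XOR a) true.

Satisfying assignments: (0,0,0,1), (0,0,1,1), (0,1,0,1), (0,1,1,1), (1,0,0,0), (1,0,1,1), (1,1,0,0), (1,1,1,1)
Count: 8 out of 16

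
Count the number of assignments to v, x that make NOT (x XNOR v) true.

Satisfying assignments: (0,1), (1,0)
Count: 2 out of 4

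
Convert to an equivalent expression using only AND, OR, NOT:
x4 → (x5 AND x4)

NOT x4 OR (x5 AND x4)
(Implication elimination: A → B = NOT A OR B)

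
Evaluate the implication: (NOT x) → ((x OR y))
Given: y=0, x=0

Antecedent (NOT x) = 1; consequent ((x OR y)) = 0.
1 → 0 = 0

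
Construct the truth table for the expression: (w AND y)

y | w | Output
--------------
0 | 0 | 0
0 | 1 | 0
1 | 0 | 0
1 | 1 | 1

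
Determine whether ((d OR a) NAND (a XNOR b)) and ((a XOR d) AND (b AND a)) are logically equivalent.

No. Counterexample: with a=0, b=0, d=0, Expression 1 = 1 but Expression 2 = 0.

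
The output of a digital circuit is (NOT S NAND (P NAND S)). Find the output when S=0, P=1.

Substituting: (NOT 0 NAND (1 NAND 0))
= 0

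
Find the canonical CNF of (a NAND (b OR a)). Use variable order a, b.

(NOT a OR b) AND (NOT a OR NOT b)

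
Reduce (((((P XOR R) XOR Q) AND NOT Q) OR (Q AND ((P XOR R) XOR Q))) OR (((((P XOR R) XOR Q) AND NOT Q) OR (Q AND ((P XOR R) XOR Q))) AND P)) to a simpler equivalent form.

By absorption (E OR (E AND v) = E) then distribution ((E AND v) OR (E AND NOT v) = E):
= ((P XOR R) XOR Q)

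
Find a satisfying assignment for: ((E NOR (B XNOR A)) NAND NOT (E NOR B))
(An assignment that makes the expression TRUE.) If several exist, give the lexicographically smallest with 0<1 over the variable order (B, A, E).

B=0, A=0, E=0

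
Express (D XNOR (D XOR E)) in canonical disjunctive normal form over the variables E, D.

(NOT E AND NOT D) OR (NOT E AND D)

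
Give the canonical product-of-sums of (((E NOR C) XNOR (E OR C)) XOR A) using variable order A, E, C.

ΠM(0, 1, 2, 3) = (A OR E OR C) AND (A OR E OR NOT C) AND (A OR NOT E OR C) AND (A OR NOT E OR NOT C)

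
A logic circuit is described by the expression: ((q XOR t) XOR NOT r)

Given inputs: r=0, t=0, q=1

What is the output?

Substituting: ((1 XOR 0) XOR NOT 0)
= 0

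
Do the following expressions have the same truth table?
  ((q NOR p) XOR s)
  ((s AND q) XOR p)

No. Counterexample: with s=0, p=0, q=0, Expression 1 = 1 but Expression 2 = 0.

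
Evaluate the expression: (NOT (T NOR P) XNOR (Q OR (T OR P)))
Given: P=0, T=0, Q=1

Substituting: (NOT (0 NOR 0) XNOR (1 OR (0 OR 0)))
= 0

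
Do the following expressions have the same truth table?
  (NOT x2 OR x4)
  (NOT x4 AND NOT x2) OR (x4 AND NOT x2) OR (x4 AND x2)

Yes, they are equivalent — the two output columns agree on all 4 assignments:
x4 | x2 | Expression 1 | Expression 2
-------------------------------------
0 | 0 | 1 | 1
0 | 1 | 0 | 0
1 | 0 | 1 | 1
1 | 1 | 1 | 1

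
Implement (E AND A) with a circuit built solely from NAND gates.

((E NAND A) NAND (E NAND A))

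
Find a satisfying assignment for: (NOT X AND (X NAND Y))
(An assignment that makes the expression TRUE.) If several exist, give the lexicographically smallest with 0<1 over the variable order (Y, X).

Y=0, X=0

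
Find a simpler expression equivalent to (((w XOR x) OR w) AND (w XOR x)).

By absorption (E AND (E OR v) = E):
= (w XOR x)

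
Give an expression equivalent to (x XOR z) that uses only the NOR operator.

((((x NOR z) NOR (x NOR z)) NOR ((x NOR z) NOR (x NOR z))) NOR ((((x NOR x) NOR (z NOR z)) NOR ((x NOR x) NOR (z NOR z))) NOR (((x NOR x) NOR (z NOR z)) NOR ((x NOR x) NOR (z NOR z)))))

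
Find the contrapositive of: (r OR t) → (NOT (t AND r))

Contrapositive: (t AND r) → NOT (r OR t)
Note: A statement and its contrapositive are logically equivalent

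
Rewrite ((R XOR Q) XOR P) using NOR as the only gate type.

((((((((R NOR Q) NOR (R NOR Q)) NOR ((R NOR Q) NOR (R NOR Q))) NOR ((((R NOR R) NOR (Q NOR Q)) NOR ((R NOR R) NOR (Q NOR Q))) NOR (((R NOR R) NOR (Q NOR Q)) NOR ((R NOR R) NOR (Q NOR Q))))) NOR P) NOR (((((R NOR Q) NOR (R NOR Q)) NOR ((R NOR Q) NOR (R NOR Q))) NOR ((((R NOR R) NOR (Q NOR Q)) NOR ((R NOR R) NOR (Q NOR Q))) NOR (((R NOR R) NOR (Q NOR Q)) NOR ((R NOR R) NOR (Q NOR Q))))) NOR P)) NOR ((((((R NOR Q) NOR (R NOR Q)) NOR ((R NOR Q) NOR (R NOR Q))) NOR ((((R NOR R) NOR (Q NOR Q)) NOR ((R NOR R) NOR (Q NOR Q))) NOR (((R NOR R) NOR (Q NOR Q)) NOR ((R NOR R) NOR (Q NOR Q))))) NOR P) NOR (((((R NOR Q) NOR (R NOR Q)) NOR ((R NOR Q) NOR (R NOR Q))) NOR ((((R NOR R) NOR (Q NOR Q)) NOR ((R NOR R) NOR (Q NOR Q))) NOR (((R NOR R) NOR (Q NOR Q)) NOR ((R NOR R) NOR (Q NOR Q))))) NOR P))) NOR ((((((((R NOR Q) NOR (R NOR Q)) NOR ((R NOR Q) NOR (R NOR Q))) NOR ((((R NOR R) NOR (Q NOR Q)) NOR ((R NOR R) NOR (Q NOR Q))) NOR (((R NOR R) NOR (Q NOR Q)) NOR ((R NOR R) NOR (Q NOR Q))))) NOR ((((R NOR Q) NOR (R NOR Q)) NOR ((R NOR Q) NOR (R NOR Q))) NOR ((((R NOR R) NOR (Q NOR Q)) NOR ((R NOR R) NOR (Q NOR Q))) NOR (((R NOR R) NOR (Q NOR Q)) NOR ((R NOR R) NOR (Q NOR Q)))))) NOR (P NOR P)) NOR ((((((R NOR Q) NOR (R NOR Q)) NOR ((R NOR Q) NOR (R NOR Q))) NOR ((((R NOR R) NOR (Q NOR Q)) NOR ((R NOR R) NOR (Q NOR Q))) NOR (((R NOR R) NOR (Q NOR Q)) NOR ((R NOR R) NOR (Q NOR Q))))) NOR ((((R NOR Q) NOR (R NOR Q)) NOR ((R NOR Q) NOR (R NOR Q))) NOR ((((R NOR R) NOR (Q NOR Q)) NOR ((R NOR R) NOR (Q NOR Q))) NOR (((R NOR R) NOR (Q NOR Q)) NOR ((R NOR R) NOR (Q NOR Q)))))) NOR (P NOR P))) NOR (((((((R NOR Q) NOR (R NOR Q)) NOR ((R NOR Q) NOR (R NOR Q))) NOR ((((R NOR R) NOR (Q NOR Q)) NOR ((R NOR R) NOR (Q NOR Q))) NOR (((R NOR R) NOR (Q NOR Q)) NOR ((R NOR R) NOR (Q NOR Q))))) NOR ((((R NOR Q) NOR (R NOR Q)) NOR ((R NOR Q) NOR (R NOR Q))) NOR ((((R NOR R) NOR (Q NOR Q)) NOR ((R NOR R) NOR (Q NOR Q))) NOR (((R NOR R) NOR (Q NOR Q)) NOR ((R NOR R) NOR (Q NOR Q)))))) NOR (P NOR P)) NOR ((((((R NOR Q) NOR (R NOR Q)) NOR ((R NOR Q) NOR (R NOR Q))) NOR ((((R NOR R) NOR (Q NOR Q)) NOR ((R NOR R) NOR (Q NOR Q))) NOR (((R NOR R) NOR (Q NOR Q)) NOR ((R NOR R) NOR (Q NOR Q))))) NOR ((((R NOR Q) NOR (R NOR Q)) NOR ((R NOR Q) NOR (R NOR Q))) NOR ((((R NOR R) NOR (Q NOR Q)) NOR ((R NOR R) NOR (Q NOR Q))) NOR (((R NOR R) NOR (Q NOR Q)) NOR ((R NOR R) NOR (Q NOR Q)))))) NOR (P NOR P)))))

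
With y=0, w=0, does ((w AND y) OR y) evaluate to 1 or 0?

Substituting: ((0 AND 0) OR 0)
= 0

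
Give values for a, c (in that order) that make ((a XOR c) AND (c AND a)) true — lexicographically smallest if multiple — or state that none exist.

UNSATISFIABLE - no assignment makes this expression true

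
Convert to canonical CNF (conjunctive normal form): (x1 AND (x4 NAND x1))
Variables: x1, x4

(x1 OR x4) AND (x1 OR NOT x4) AND (NOT x1 OR NOT x4)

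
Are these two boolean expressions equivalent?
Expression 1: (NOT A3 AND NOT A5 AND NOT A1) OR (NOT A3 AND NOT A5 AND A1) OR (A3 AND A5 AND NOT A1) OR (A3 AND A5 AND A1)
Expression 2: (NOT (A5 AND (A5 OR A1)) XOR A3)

Yes, they are equivalent — the two output columns agree on all 8 assignments:
A3 | A5 | A1 | Expression 1 | Expression 2
------------------------------------------
0 | 0 | 0 | 1 | 1
0 | 0 | 1 | 1 | 1
0 | 1 | 0 | 0 | 0
0 | 1 | 1 | 0 | 0
1 | 0 | 0 | 0 | 0
1 | 0 | 1 | 0 | 0
1 | 1 | 0 | 1 | 1
1 | 1 | 1 | 1 | 1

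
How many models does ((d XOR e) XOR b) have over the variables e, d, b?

Satisfying assignments: (0,0,1), (0,1,0), (1,0,0), (1,1,1)
Count: 4 out of 8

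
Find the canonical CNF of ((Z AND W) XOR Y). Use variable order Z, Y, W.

(Z OR Y OR W) AND (Z OR Y OR NOT W) AND (NOT Z OR Y OR W) AND (NOT Z OR NOT Y OR NOT W)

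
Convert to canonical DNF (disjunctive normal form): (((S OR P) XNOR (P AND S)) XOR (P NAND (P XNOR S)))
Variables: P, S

(NOT P AND S) OR (P AND NOT S) OR (P AND S)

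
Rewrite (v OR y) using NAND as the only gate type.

((v NAND v) NAND (y NAND y))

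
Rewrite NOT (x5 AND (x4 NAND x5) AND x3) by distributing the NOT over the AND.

NOT x5 OR NOT (x4 NAND x5) OR NOT x3
De Morgan's: NOT(AND of terms) = OR of negations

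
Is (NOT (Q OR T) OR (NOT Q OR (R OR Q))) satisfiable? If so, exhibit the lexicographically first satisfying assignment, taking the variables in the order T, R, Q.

T=0, R=0, Q=0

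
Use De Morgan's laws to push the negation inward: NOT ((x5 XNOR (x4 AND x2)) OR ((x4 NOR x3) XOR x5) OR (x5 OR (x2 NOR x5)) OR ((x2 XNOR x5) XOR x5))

NOT (x5 XNOR (x4 AND x2)) AND NOT ((x4 NOR x3) XOR x5) AND NOT (x5 OR (x2 NOR x5)) AND NOT ((x2 XNOR x5) XOR x5)
De Morgan's: NOT(OR of terms) = AND of negations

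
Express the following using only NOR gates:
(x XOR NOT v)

((((x NOR (v NOR v)) NOR (x NOR (v NOR v))) NOR ((x NOR (v NOR v)) NOR (x NOR (v NOR v)))) NOR ((((x NOR x) NOR ((v NOR v) NOR (v NOR v))) NOR ((x NOR x) NOR ((v NOR v) NOR (v NOR v)))) NOR (((x NOR x) NOR ((v NOR v) NOR (v NOR v))) NOR ((x NOR x) NOR ((v NOR v) NOR (v NOR v))))))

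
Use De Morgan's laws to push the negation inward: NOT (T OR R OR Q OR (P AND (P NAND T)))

NOT T AND NOT R AND NOT Q AND NOT (P AND (P NAND T))
De Morgan's: NOT(OR of terms) = AND of negations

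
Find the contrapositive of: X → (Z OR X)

Contrapositive: NOT (Z OR X) → NOT X
Note: A statement and its contrapositive are logically equivalent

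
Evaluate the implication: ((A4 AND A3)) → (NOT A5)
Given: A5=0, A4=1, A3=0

Antecedent ((A4 AND A3)) = 0; consequent (NOT A5) = 1.
0 → 1 = 1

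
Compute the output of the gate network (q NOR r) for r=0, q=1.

Substituting: (1 NOR 0)
= 0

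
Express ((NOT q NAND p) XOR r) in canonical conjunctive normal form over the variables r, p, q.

(r OR NOT p OR q) AND (NOT r OR p OR q) AND (NOT r OR p OR NOT q) AND (NOT r OR NOT p OR NOT q)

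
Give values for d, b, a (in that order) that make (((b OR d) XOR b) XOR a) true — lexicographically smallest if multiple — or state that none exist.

d=0, b=0, a=1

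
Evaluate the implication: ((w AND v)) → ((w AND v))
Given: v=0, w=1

Antecedent ((w AND v)) = 0; consequent ((w AND v)) = 0.
0 → 0 = 1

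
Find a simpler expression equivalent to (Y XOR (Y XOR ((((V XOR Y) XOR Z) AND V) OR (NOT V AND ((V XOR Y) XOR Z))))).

By XOR self-cancellation ((E XOR v) XOR v = E) then distribution ((E AND v) OR (E AND NOT v) = E):
= ((V XOR Y) XOR Z)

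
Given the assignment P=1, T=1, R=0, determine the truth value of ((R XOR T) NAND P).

Substituting: ((0 XOR 1) NAND 1)
= 0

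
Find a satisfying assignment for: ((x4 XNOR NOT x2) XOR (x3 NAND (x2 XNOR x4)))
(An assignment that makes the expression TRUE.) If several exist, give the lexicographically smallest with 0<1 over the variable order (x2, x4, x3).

x2=0, x4=0, x3=0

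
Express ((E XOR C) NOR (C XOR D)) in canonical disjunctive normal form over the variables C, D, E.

(NOT C AND NOT D AND NOT E) OR (C AND D AND E)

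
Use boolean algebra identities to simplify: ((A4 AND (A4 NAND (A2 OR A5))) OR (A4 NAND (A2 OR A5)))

By absorption (E OR (E AND v) = E):
= (A4 NAND (A2 OR A5))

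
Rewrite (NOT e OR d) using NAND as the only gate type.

(((e NAND e) NAND (e NAND e)) NAND (d NAND d))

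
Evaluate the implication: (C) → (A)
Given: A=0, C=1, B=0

Antecedent (C) = 1; consequent (A) = 0.
1 → 0 = 0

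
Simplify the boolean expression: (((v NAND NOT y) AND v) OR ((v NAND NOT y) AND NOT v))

By distribution ((E AND v) OR (E AND NOT v) = E):
= (v NAND NOT y)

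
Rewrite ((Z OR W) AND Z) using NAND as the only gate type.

((((Z NAND Z) NAND (W NAND W)) NAND Z) NAND (((Z NAND Z) NAND (W NAND W)) NAND Z))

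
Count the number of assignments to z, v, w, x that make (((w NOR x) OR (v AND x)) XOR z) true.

Satisfying assignments: (0,0,0,0), (0,1,0,0), (0,1,0,1), (0,1,1,1), (1,0,0,1), (1,0,1,0), (1,0,1,1), (1,1,1,0)
Count: 8 out of 16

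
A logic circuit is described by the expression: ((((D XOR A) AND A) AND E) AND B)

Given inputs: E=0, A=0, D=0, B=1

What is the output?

Substituting: ((((0 XOR 0) AND 0) AND 0) AND 1)
= 0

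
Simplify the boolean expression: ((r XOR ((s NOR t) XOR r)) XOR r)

By XOR self-cancellation ((E XOR v) XOR v = E):
= ((s NOR t) XOR r)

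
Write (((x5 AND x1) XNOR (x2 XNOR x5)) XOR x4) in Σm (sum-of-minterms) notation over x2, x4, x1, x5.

Σm(1, 4, 6, 7, 8, 10, 11, 13) = (NOT x2 AND NOT x4 AND NOT x1 AND x5) OR (NOT x2 AND x4 AND NOT x1 AND NOT x5) OR (NOT x2 AND x4 AND x1 AND NOT x5) OR (NOT x2 AND x4 AND x1 AND x5) OR (x2 AND NOT x4 AND NOT x1 AND NOT x5) OR (x2 AND NOT x4 AND x1 AND NOT x5) OR (x2 AND NOT x4 AND x1 AND x5) OR (x2 AND x4 AND NOT x1 AND x5)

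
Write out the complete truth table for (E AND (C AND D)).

D | C | E | Output
------------------
0 | 0 | 0 | 0
0 | 0 | 1 | 0
0 | 1 | 0 | 0
0 | 1 | 1 | 0
1 | 0 | 0 | 0
1 | 0 | 1 | 0
1 | 1 | 0 | 0
1 | 1 | 1 | 1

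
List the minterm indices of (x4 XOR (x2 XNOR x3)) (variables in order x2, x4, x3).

Σm(0, 3, 5, 6) = (NOT x2 AND NOT x4 AND NOT x3) OR (NOT x2 AND x4 AND x3) OR (x2 AND NOT x4 AND x3) OR (x2 AND x4 AND NOT x3)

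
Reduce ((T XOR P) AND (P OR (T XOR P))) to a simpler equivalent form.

By absorption (E AND (E OR v) = E):
= (T XOR P)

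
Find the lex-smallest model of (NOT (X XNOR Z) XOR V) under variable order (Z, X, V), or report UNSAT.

Z=0, X=0, V=1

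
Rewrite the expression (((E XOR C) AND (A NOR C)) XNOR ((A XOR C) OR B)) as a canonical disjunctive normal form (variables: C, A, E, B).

(NOT C AND NOT A AND NOT E AND NOT B) OR (NOT C AND NOT A AND E AND B) OR (C AND A AND NOT E AND NOT B) OR (C AND A AND E AND NOT B)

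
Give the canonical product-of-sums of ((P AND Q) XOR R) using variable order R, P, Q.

ΠM(0, 1, 2, 7) = (R OR P OR Q) AND (R OR P OR NOT Q) AND (R OR NOT P OR Q) AND (NOT R OR NOT P OR NOT Q)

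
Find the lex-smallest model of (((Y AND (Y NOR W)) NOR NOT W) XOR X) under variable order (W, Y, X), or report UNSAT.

W=0, Y=0, X=1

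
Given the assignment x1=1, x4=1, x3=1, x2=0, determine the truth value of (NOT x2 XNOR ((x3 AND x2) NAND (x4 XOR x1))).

Substituting: (NOT 0 XNOR ((1 AND 0) NAND (1 XOR 1)))
= 1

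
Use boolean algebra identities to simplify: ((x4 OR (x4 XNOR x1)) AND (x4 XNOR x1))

By absorption (E AND (E OR v) = E):
= (x4 XNOR x1)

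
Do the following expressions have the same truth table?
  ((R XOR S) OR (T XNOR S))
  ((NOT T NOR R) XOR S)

No. Counterexample: with R=0, S=0, T=0, Expression 1 = 1 but Expression 2 = 0.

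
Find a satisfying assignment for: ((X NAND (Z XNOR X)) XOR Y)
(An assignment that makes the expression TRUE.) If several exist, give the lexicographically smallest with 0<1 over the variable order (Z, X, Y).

Z=0, X=0, Y=0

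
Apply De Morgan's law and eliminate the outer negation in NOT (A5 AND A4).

NOT A5 OR NOT A4
De Morgan's: NOT(AND of terms) = OR of negations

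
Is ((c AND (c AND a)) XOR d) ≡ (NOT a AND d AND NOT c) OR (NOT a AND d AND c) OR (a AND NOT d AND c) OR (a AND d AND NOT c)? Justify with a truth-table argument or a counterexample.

Yes, they are equivalent — the two output columns agree on all 8 assignments:
a | d | c | Expression 1 | Expression 2
---------------------------------------
0 | 0 | 0 | 0 | 0
0 | 0 | 1 | 0 | 0
0 | 1 | 0 | 1 | 1
0 | 1 | 1 | 1 | 1
1 | 0 | 0 | 0 | 0
1 | 0 | 1 | 1 | 1
1 | 1 | 0 | 1 | 1
1 | 1 | 1 | 0 | 0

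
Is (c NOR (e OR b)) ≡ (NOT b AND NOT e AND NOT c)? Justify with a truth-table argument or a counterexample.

Yes, they are equivalent — the two output columns agree on all 8 assignments:
b | e | c | Expression 1 | Expression 2
---------------------------------------
0 | 0 | 0 | 1 | 1
0 | 0 | 1 | 0 | 0
0 | 1 | 0 | 0 | 0
0 | 1 | 1 | 0 | 0
1 | 0 | 0 | 0 | 0
1 | 0 | 1 | 0 | 0
1 | 1 | 0 | 0 | 0
1 | 1 | 1 | 0 | 0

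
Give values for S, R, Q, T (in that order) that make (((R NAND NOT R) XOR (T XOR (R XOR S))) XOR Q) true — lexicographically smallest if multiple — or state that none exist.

S=0, R=0, Q=0, T=0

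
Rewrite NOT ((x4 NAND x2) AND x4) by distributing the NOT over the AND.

NOT (x4 NAND x2) OR NOT x4
De Morgan's: NOT(AND of terms) = OR of negations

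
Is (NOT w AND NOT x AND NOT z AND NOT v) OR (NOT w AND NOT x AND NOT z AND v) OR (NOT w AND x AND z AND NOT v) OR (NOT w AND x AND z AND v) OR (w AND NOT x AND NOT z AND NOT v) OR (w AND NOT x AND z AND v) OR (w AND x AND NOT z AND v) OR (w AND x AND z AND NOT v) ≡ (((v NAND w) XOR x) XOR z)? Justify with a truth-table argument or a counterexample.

Yes, they are equivalent — the two output columns agree on all 16 assignments:
w | x | z | v | Expression 1 | Expression 2
-------------------------------------------
0 | 0 | 0 | 0 | 1 | 1
0 | 0 | 0 | 1 | 1 | 1
0 | 0 | 1 | 0 | 0 | 0
0 | 0 | 1 | 1 | 0 | 0
0 | 1 | 0 | 0 | 0 | 0
0 | 1 | 0 | 1 | 0 | 0
0 | 1 | 1 | 0 | 1 | 1
0 | 1 | 1 | 1 | 1 | 1
1 | 0 | 0 | 0 | 1 | 1
1 | 0 | 0 | 1 | 0 | 0
1 | 0 | 1 | 0 | 0 | 0
1 | 0 | 1 | 1 | 1 | 1
1 | 1 | 0 | 0 | 0 | 0
1 | 1 | 0 | 1 | 1 | 1
1 | 1 | 1 | 0 | 1 | 1
1 | 1 | 1 | 1 | 0 | 0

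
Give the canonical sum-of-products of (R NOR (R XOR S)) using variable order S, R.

Σm(0) = (NOT S AND NOT R)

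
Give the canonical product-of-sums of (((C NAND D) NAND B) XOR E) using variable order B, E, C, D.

ΠM(4, 5, 6, 7, 8, 9, 10, 15) = (B OR NOT E OR C OR D) AND (B OR NOT E OR C OR NOT D) AND (B OR NOT E OR NOT C OR D) AND (B OR NOT E OR NOT C OR NOT D) AND (NOT B OR E OR C OR D) AND (NOT B OR E OR C OR NOT D) AND (NOT B OR E OR NOT C OR D) AND (NOT B OR NOT E OR NOT C OR NOT D)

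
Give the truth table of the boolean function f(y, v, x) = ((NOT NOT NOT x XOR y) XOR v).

y | v | x | Output
------------------
0 | 0 | 0 | 1
0 | 0 | 1 | 0
0 | 1 | 0 | 0
0 | 1 | 1 | 1
1 | 0 | 0 | 0
1 | 0 | 1 | 1
1 | 1 | 0 | 1
1 | 1 | 1 | 0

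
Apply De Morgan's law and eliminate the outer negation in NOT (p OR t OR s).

NOT p AND NOT t AND NOT s
De Morgan's: NOT(OR of terms) = AND of negations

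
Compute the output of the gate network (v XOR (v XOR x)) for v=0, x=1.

Substituting: (0 XOR (0 XOR 1))
= 1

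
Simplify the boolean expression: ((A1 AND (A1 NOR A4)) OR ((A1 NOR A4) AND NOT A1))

By distribution ((E AND v) OR (E AND NOT v) = E):
= (A1 NOR A4)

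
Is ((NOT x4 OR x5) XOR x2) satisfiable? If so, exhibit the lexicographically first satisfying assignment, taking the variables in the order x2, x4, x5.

x2=0, x4=0, x5=0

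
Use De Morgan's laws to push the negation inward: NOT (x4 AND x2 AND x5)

NOT x4 OR NOT x2 OR NOT x5
De Morgan's: NOT(AND of terms) = OR of negations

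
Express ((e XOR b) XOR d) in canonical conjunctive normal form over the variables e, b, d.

(e OR b OR d) AND (e OR NOT b OR NOT d) AND (NOT e OR b OR NOT d) AND (NOT e OR NOT b OR d)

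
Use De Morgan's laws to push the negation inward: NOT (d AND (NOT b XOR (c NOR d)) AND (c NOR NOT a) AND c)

NOT d OR NOT (NOT b XOR (c NOR d)) OR NOT (c NOR NOT a) OR NOT c
De Morgan's: NOT(AND of terms) = OR of negations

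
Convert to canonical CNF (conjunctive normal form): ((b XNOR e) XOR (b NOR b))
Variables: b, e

(b OR e) AND (NOT b OR e)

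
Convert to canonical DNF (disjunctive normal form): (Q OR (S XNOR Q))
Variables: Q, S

(NOT Q AND NOT S) OR (Q AND NOT S) OR (Q AND S)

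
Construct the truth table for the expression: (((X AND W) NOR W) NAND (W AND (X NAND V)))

W | V | X | Output
------------------
0 | 0 | 0 | 1
0 | 0 | 1 | 1
0 | 1 | 0 | 1
0 | 1 | 1 | 1
1 | 0 | 0 | 1
1 | 0 | 1 | 1
1 | 1 | 0 | 1
1 | 1 | 1 | 1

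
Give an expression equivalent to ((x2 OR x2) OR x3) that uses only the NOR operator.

((((x2 NOR x2) NOR (x2 NOR x2)) NOR x3) NOR (((x2 NOR x2) NOR (x2 NOR x2)) NOR x3))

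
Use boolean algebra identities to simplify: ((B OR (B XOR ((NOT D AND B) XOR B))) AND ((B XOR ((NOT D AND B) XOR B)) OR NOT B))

By distribution ((E OR v) AND (E OR NOT v) = E) then XOR self-cancellation ((E XOR v) XOR v = E):
= (NOT D AND B)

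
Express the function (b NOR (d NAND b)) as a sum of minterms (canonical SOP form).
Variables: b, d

Σm() = FALSE (no minterms)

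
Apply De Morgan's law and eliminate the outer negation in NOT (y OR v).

NOT y AND NOT v
De Morgan's: NOT(OR of terms) = AND of negations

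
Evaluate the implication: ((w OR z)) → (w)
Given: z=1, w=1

Antecedent ((w OR z)) = 1; consequent (w) = 1.
1 → 1 = 1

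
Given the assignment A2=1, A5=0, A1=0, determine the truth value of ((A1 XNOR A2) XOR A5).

Substituting: ((0 XNOR 1) XOR 0)
= 0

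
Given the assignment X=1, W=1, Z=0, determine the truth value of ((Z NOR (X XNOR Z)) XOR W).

Substituting: ((0 NOR (1 XNOR 0)) XOR 1)
= 0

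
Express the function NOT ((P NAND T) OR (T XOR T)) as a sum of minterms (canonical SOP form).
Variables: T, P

Σm(3) = (T AND P)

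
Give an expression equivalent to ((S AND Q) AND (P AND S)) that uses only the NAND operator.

((((S NAND Q) NAND (S NAND Q)) NAND ((P NAND S) NAND (P NAND S))) NAND (((S NAND Q) NAND (S NAND Q)) NAND ((P NAND S) NAND (P NAND S))))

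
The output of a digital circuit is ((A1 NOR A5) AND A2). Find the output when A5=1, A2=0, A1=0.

Substituting: ((0 NOR 1) AND 0)
= 0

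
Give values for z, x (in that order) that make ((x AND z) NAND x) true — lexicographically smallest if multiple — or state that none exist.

z=0, x=0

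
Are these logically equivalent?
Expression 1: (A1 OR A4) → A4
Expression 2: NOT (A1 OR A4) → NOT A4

No, Inverse is not equivalent to original (counterexample: A4=0, A1=1, A5=0)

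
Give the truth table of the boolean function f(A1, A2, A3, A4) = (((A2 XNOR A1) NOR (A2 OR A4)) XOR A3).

A1 | A2 | A3 | A4 | Output
--------------------------
0 | 0 | 0 | 0 | 0
0 | 0 | 0 | 1 | 0
0 | 0 | 1 | 0 | 1
0 | 0 | 1 | 1 | 1
0 | 1 | 0 | 0 | 0
0 | 1 | 0 | 1 | 0
0 | 1 | 1 | 0 | 1
0 | 1 | 1 | 1 | 1
1 | 0 | 0 | 0 | 1
1 | 0 | 0 | 1 | 0
1 | 0 | 1 | 0 | 0
1 | 0 | 1 | 1 | 1
1 | 1 | 0 | 0 | 0
1 | 1 | 0 | 1 | 0
1 | 1 | 1 | 0 | 1
1 | 1 | 1 | 1 | 1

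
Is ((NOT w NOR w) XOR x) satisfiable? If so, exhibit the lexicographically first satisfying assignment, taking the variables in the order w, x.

w=0, x=1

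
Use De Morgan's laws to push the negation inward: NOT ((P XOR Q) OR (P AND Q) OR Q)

NOT (P XOR Q) AND NOT (P AND Q) AND NOT Q
De Morgan's: NOT(OR of terms) = AND of negations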